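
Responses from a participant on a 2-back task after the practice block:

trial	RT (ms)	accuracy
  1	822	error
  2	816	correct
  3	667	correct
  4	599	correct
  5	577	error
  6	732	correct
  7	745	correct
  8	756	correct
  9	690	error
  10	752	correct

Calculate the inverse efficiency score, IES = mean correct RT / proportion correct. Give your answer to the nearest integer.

Correct trials (n=7): 816, 667, 599, 732, 745, 756, 752
Mean correct RT = 5067/7 = 723.8571 ms
Proportion correct = 7/10
IES = 723.8571 / (7/10) = 1034.082 ms

1034 ms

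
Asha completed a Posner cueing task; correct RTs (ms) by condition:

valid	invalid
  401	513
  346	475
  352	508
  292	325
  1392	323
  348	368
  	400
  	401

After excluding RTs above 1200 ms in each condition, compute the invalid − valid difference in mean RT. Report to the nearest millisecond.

66 ms

valid: exclude 1392
M(valid) = 1739/5 = 347.800
M(invalid) = 3313/8 = 414.125
Difference = 414.125 − 347.800 = 66.325 ms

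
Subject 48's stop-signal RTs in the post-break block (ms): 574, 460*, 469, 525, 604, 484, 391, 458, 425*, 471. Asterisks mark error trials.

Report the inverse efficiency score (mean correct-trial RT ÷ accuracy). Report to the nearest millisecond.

621 ms

Correct trials (n=8): 574, 469, 525, 604, 484, 391, 458, 471
Mean correct RT = 3976/8 = 497.0000 ms
Proportion correct = 8/10
IES = 497.0000 / (8/10) = 621.250 ms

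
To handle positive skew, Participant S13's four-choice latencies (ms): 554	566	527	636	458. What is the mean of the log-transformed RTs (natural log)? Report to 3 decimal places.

6.301

ln(RT): 6.3172, 6.3386, 6.2672, 6.4552, 6.1269
Σ ln(RT) = 31.5050
Mean = 31.5050/5 = 6.30101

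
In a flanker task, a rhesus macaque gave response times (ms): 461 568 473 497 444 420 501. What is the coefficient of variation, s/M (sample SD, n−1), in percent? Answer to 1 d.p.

n = 7, Σ = 3364, M = 480.5714
Σ(x−M)² = 13777.714; s = √(13777.714/6) = 47.9196
CV = 47.9196 / 480.5714 = 0.09971 = 9.971%

10.0%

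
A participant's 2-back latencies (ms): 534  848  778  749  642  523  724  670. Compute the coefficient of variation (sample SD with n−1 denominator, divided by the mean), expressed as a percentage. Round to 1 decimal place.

n = 8, Σ = 5468, M = 683.5000
Σ(x−M)² = 91936.000; s = √(91936.000/7) = 114.6024
CV = 114.6024 / 683.5000 = 0.16767 = 16.767%

16.8%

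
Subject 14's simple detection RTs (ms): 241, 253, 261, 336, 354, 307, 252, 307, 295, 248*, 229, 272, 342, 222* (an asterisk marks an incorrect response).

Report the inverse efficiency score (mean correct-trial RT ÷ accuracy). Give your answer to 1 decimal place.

335.3 ms

Correct trials (n=12): 241, 253, 261, 336, 354, 307, 252, 307, 295, 229, 272, 342
Mean correct RT = 3449/12 = 287.4167 ms
Proportion correct = 12/14
IES = 287.4167 / (12/14) = 335.319 ms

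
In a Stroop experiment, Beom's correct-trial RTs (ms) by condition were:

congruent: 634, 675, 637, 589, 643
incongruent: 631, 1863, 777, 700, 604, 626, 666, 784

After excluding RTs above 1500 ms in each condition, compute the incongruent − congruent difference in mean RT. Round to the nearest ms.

48 ms

incongruent: exclude 1863
M(congruent) = 3178/5 = 635.600
M(incongruent) = 4788/7 = 684.000
Difference = 684.000 − 635.600 = 48.400 ms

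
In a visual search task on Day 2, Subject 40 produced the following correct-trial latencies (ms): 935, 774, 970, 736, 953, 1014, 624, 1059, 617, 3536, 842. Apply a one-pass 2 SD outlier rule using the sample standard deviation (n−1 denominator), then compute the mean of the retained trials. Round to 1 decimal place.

n = 11, ΣRT = 12060, M = 1096.364
Σ(x−M)² = 6773962.55; s = √(6773962.55/10) = 823.041
Cutoffs: 1096.364 ± 2·823.041 → [-549.7, 2742.4]
Outside: 3536 → excluded.
Retained (n=10): Σ = 8524, mean = 8524/10 = 852.400

852.4 ms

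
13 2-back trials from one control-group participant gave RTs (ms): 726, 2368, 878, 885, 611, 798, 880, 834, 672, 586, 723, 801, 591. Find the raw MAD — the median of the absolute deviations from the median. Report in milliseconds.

Sorted: 586, 591, 611, 672, 723, 726, 798, 801, 834, 878, 880, 885, 2368 → median = 798
|x − 798|: 72, 1570, 80, 87, 187, 0, 82, 36, 126, 212, 75, 3, 207
Sorted deviations: 0, 3, 36, 72, 75, 80, 82, 87, 126, 187, 207, 212, 1570 → MAD = 82

82 ms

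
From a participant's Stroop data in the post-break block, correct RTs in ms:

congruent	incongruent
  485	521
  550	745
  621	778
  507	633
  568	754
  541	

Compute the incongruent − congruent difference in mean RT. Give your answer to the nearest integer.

141 ms

M(congruent) = 3272/6 = 545.333
M(incongruent) = 3431/5 = 686.200
Difference = 686.200 − 545.333 = 140.867 ms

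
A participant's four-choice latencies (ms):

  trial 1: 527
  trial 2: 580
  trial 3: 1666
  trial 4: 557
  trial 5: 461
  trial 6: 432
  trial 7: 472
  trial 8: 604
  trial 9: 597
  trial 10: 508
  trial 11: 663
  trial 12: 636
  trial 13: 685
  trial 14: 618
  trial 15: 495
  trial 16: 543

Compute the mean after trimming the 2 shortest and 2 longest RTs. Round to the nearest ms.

567 ms

Sorted: 432, 461, 472, 495, 508, 527, 543, 557, 580, 597, 604, 618, 636, 663, 685, 1666
Drop lowest 2 (432, 461) and highest 2 (685, 1666)
Remaining (n=12): Σ = 6800, mean = 6800/12 = 566.667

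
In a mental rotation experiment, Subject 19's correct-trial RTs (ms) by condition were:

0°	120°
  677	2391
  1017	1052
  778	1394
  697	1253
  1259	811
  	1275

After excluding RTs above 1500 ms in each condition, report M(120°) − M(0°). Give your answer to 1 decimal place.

120°: exclude 2391
M(0°) = 4428/5 = 885.600
M(120°) = 5785/5 = 1157.000
Difference = 1157.000 − 885.600 = 271.400 ms

271.4 ms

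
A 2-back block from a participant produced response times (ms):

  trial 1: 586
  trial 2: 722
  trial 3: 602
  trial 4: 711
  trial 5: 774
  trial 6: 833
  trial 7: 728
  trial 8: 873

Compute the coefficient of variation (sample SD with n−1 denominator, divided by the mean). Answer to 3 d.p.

0.138

n = 8, Σ = 5829, M = 728.6250
Σ(x−M)² = 70527.875; s = √(70527.875/7) = 100.3763
CV = 100.3763 / 728.6250 = 0.13776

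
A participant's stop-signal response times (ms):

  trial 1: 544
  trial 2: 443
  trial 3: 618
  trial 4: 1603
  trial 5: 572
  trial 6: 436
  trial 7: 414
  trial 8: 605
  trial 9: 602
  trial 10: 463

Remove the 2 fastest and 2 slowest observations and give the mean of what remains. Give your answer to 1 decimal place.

538.2 ms

Sorted: 414, 436, 443, 463, 544, 572, 602, 605, 618, 1603
Drop lowest 2 (414, 436) and highest 2 (618, 1603)
Remaining (n=6): Σ = 3229, mean = 3229/6 = 538.167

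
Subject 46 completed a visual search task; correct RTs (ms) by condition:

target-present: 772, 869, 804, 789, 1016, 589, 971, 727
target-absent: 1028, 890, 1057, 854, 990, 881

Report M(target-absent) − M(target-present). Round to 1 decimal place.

132.9 ms

M(target-present) = 6537/8 = 817.125
M(target-absent) = 5700/6 = 950.000
Difference = 950.000 − 817.125 = 132.875 ms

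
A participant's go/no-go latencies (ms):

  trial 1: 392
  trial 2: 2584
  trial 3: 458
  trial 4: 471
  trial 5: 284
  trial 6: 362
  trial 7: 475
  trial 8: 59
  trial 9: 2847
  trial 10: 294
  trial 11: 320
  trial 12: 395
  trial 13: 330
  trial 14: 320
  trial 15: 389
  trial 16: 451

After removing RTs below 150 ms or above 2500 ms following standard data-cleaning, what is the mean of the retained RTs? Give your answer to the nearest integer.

Excluded: 59, 2584, 2847
Retained (n=13): Σ = 4941
Mean = 4941/13 = 380.0769

380 ms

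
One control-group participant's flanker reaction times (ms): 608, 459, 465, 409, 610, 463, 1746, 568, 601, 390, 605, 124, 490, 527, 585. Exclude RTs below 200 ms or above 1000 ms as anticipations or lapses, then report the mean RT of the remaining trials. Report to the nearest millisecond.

Excluded: 124, 1746
Retained (n=13): Σ = 6780
Mean = 6780/13 = 521.5385

522 ms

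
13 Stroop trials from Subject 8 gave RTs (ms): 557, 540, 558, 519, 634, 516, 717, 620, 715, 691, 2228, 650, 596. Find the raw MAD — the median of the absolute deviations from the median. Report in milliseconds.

Sorted: 516, 519, 540, 557, 558, 596, 620, 634, 650, 691, 715, 717, 2228 → median = 620
|x − 620|: 63, 80, 62, 101, 14, 104, 97, 0, 95, 71, 1608, 30, 24
Sorted deviations: 0, 14, 24, 30, 62, 63, 71, 80, 95, 97, 101, 104, 1608 → MAD = 71

71 ms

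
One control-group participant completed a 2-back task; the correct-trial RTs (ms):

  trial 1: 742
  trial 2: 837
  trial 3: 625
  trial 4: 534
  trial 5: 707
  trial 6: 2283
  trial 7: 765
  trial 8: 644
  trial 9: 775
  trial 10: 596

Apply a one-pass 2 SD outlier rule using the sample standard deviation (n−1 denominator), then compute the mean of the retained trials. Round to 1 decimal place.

n = 10, ΣRT = 8508, M = 850.800
Σ(x−M)² = 2356047.60; s = √(2356047.60/9) = 511.647
Cutoffs: 850.800 ± 2·511.647 → [-172.5, 1874.1]
Outside: 2283 → excluded.
Retained (n=9): Σ = 6225, mean = 6225/9 = 691.667

691.7 ms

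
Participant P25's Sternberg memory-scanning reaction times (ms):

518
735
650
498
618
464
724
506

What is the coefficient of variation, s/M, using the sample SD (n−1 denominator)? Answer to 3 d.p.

0.181

n = 8, Σ = 4713, M = 589.1250
Σ(x−M)² = 79938.875; s = √(79938.875/7) = 106.8636
CV = 106.8636 / 589.1250 = 0.18139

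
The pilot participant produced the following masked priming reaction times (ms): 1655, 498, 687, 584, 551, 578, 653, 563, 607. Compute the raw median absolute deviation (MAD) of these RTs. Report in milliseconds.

33 ms

Sorted: 498, 551, 563, 578, 584, 607, 653, 687, 1655 → median = 584
|x − 584|: 1071, 86, 103, 0, 33, 6, 69, 21, 23
Sorted deviations: 0, 6, 21, 23, 33, 69, 86, 103, 1071 → MAD = 33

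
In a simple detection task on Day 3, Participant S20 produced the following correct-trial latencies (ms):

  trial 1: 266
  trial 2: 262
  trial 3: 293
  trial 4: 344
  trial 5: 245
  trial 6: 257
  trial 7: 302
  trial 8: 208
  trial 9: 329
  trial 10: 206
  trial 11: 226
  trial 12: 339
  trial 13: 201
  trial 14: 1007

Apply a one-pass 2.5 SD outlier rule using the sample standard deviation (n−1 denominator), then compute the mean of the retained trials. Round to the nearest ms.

268 ms

n = 14, ΣRT = 4485, M = 320.357
Σ(x−M)² = 538449.21; s = √(538449.21/13) = 203.517
Cutoffs: 320.357 ± 2.5·203.517 → [-188.4, 829.1]
Outside: 1007 → excluded.
Retained (n=13): Σ = 3478, mean = 3478/13 = 267.538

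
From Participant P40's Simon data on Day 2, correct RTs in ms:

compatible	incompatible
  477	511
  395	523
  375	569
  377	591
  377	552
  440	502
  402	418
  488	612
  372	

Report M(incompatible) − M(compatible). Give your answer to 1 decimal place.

M(compatible) = 3703/9 = 411.444
M(incompatible) = 4278/8 = 534.750
Difference = 534.750 − 411.444 = 123.306 ms

123.3 ms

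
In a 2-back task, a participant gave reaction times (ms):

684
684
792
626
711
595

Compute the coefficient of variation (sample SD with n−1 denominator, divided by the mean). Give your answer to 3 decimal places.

0.101

n = 6, Σ = 4092, M = 682.0000
Σ(x−M)² = 23654.000; s = √(23654.000/5) = 68.7808
CV = 68.7808 / 682.0000 = 0.10085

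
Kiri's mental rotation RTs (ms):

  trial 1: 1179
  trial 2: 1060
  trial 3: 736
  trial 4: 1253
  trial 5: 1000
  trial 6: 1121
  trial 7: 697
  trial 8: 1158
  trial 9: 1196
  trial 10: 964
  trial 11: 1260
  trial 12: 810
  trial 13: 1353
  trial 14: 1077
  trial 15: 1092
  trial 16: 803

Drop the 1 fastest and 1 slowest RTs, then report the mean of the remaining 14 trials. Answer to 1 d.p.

1050.6 ms

Sorted: 697, 736, 803, 810, 964, 1000, 1060, 1077, 1092, 1121, 1158, 1179, 1196, 1253, 1260, 1353
Drop lowest 1 (697) and highest 1 (1353)
Remaining (n=14): Σ = 14709, mean = 14709/14 = 1050.643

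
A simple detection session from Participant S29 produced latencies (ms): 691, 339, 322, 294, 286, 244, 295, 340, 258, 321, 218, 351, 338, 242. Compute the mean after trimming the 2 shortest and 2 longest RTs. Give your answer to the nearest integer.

304 ms

Sorted: 218, 242, 244, 258, 286, 294, 295, 321, 322, 338, 339, 340, 351, 691
Drop lowest 2 (218, 242) and highest 2 (351, 691)
Remaining (n=10): Σ = 3037, mean = 3037/10 = 303.700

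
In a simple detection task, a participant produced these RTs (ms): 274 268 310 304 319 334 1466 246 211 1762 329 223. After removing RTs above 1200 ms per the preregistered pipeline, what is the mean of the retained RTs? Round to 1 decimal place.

281.8 ms

Excluded: 1466, 1762
Retained (n=10): Σ = 2818
Mean = 2818/10 = 281.8000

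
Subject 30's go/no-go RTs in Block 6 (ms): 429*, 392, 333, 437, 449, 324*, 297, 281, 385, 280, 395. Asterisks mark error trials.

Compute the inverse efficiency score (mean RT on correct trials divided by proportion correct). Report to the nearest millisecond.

441 ms

Correct trials (n=9): 392, 333, 437, 449, 297, 281, 385, 280, 395
Mean correct RT = 3249/9 = 361.0000 ms
Proportion correct = 9/11
IES = 361.0000 / (9/11) = 441.222 ms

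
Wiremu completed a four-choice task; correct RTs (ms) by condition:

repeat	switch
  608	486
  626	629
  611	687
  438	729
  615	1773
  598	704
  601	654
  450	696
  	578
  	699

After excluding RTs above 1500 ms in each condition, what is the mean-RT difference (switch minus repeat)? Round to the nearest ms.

83 ms

switch: exclude 1773
M(repeat) = 4547/8 = 568.375
M(switch) = 5862/9 = 651.333
Difference = 651.333 − 568.375 = 82.958 ms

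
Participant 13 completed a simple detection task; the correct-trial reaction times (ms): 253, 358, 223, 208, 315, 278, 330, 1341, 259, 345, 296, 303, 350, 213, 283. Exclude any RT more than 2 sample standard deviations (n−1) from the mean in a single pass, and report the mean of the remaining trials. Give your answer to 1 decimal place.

286.7 ms

n = 15, ΣRT = 5355, M = 357.000
Σ(x−M)² = 1070610.00; s = √(1070610.00/14) = 276.536
Cutoffs: 357.000 ± 2·276.536 → [-196.1, 910.1]
Outside: 1341 → excluded.
Retained (n=14): Σ = 4014, mean = 4014/14 = 286.714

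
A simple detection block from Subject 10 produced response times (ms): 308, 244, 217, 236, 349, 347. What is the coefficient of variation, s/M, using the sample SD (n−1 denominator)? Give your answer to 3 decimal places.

0.207

n = 6, Σ = 1701, M = 283.5000
Σ(x−M)² = 17161.500; s = √(17161.500/5) = 58.5858
CV = 58.5858 / 283.5000 = 0.20665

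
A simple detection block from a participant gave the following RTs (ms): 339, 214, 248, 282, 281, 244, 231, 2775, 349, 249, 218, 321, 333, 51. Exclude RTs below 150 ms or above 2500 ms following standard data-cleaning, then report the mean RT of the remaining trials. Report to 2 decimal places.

275.75 ms

Excluded: 51, 2775
Retained (n=12): Σ = 3309
Mean = 3309/12 = 275.7500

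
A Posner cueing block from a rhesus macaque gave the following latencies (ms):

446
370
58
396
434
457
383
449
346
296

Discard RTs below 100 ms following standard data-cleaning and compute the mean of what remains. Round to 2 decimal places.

Excluded: 58
Retained (n=9): Σ = 3577
Mean = 3577/9 = 397.4444

397.44 ms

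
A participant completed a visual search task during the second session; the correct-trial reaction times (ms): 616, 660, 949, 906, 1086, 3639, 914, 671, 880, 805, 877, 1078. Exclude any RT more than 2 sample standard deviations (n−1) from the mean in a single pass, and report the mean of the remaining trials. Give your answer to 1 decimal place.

n = 12, ΣRT = 13081, M = 1090.083
Σ(x−M)² = 7338104.92; s = √(7338104.92/11) = 816.762
Cutoffs: 1090.083 ± 2·816.762 → [-543.4, 2723.6]
Outside: 3639 → excluded.
Retained (n=11): Σ = 9442, mean = 9442/11 = 858.364

858.4 ms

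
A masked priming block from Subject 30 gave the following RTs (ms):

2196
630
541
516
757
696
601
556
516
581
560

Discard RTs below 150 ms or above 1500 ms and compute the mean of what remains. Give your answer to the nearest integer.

Excluded: 2196
Retained (n=10): Σ = 5954
Mean = 5954/10 = 595.4000

595 ms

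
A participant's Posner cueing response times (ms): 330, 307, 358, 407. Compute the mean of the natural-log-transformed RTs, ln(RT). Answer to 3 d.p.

ln(RT): 5.7991, 5.7268, 5.8805, 6.0088
Σ ln(RT) = 23.4153
Mean = 23.4153/4 = 5.85382

5.854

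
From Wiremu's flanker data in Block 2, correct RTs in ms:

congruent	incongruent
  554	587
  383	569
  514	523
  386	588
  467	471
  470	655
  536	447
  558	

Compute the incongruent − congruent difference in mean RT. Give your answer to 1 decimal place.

65.1 ms

M(congruent) = 3868/8 = 483.500
M(incongruent) = 3840/7 = 548.571
Difference = 548.571 − 483.500 = 65.071 ms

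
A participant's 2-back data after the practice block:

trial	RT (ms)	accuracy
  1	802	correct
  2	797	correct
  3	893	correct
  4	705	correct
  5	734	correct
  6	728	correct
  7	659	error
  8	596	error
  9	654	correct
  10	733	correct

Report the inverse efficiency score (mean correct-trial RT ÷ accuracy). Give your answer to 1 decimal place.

Correct trials (n=8): 802, 797, 893, 705, 734, 728, 654, 733
Mean correct RT = 6046/8 = 755.7500 ms
Proportion correct = 8/10
IES = 755.7500 / (8/10) = 944.688 ms

944.7 ms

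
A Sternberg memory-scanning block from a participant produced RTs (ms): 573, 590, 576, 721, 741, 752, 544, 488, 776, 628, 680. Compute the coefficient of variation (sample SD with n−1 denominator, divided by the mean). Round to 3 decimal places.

0.150

n = 11, Σ = 7069, M = 642.6364
Σ(x−M)² = 92874.545; s = √(92874.545/10) = 96.3714
CV = 96.3714 / 642.6364 = 0.14996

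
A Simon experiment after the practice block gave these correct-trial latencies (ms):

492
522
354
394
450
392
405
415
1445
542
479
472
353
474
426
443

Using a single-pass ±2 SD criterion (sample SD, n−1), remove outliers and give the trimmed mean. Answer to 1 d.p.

n = 16, ΣRT = 8058, M = 503.625
Σ(x−M)² = 990327.75; s = √(990327.75/15) = 256.947
Cutoffs: 503.625 ± 2·256.947 → [-10.3, 1017.5]
Outside: 1445 → excluded.
Retained (n=15): Σ = 6613, mean = 6613/15 = 440.867

440.9 ms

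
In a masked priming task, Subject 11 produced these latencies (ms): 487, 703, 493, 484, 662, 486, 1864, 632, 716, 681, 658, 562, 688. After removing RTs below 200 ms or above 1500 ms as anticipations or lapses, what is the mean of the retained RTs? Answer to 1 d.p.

604.3 ms

Excluded: 1864
Retained (n=12): Σ = 7252
Mean = 7252/12 = 604.3333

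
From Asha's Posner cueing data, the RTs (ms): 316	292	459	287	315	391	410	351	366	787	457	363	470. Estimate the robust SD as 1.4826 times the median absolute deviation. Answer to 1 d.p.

75.6 ms

Sorted: 287, 292, 315, 316, 351, 363, 366, 391, 410, 457, 459, 470, 787 → median = 366
|x − 366| sorted: 0, 3, 15, 25, 44, 50, 51, 74, 79, 91, 93, 104, 421 → MAD = 51
Robust SD ≈ 1.4826 × 51 = 75.613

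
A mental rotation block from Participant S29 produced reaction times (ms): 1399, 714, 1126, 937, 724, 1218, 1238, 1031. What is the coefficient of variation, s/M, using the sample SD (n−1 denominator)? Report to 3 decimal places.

n = 8, Σ = 8387, M = 1048.3750
Σ(x−M)² = 423425.875; s = √(423425.875/7) = 245.9460
CV = 245.9460 / 1048.3750 = 0.23460

0.235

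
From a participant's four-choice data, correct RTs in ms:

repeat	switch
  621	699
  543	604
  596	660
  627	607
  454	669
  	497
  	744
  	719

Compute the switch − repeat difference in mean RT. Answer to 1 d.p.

81.7 ms

M(repeat) = 2841/5 = 568.200
M(switch) = 5199/8 = 649.875
Difference = 649.875 − 568.200 = 81.675 ms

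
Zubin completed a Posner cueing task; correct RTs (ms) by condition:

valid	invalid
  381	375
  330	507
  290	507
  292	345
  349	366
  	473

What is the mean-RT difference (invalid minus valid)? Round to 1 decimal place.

M(valid) = 1642/5 = 328.400
M(invalid) = 2573/6 = 428.833
Difference = 428.833 − 328.400 = 100.433 ms

100.4 ms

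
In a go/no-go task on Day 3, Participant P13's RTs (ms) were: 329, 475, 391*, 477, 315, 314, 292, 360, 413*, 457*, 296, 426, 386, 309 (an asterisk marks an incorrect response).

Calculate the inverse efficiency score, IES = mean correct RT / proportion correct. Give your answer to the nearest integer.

460 ms

Correct trials (n=11): 329, 475, 477, 315, 314, 292, 360, 296, 426, 386, 309
Mean correct RT = 3979/11 = 361.7273 ms
Proportion correct = 11/14
IES = 361.7273 / (11/14) = 460.380 ms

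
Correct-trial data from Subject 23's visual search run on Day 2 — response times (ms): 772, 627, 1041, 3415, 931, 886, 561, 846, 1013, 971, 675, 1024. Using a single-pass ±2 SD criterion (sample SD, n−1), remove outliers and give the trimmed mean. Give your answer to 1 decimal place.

849.7 ms

n = 12, ΣRT = 12762, M = 1063.500
Σ(x−M)² = 6318037.00; s = √(6318037.00/11) = 757.870
Cutoffs: 1063.500 ± 2·757.870 → [-452.2, 2579.2]
Outside: 3415 → excluded.
Retained (n=11): Σ = 9347, mean = 9347/11 = 849.727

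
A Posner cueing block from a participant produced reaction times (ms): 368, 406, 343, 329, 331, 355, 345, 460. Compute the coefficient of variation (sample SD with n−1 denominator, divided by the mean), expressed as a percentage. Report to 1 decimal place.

n = 8, Σ = 2937, M = 367.1250
Σ(x−M)² = 14114.875; s = √(14114.875/7) = 44.9045
CV = 44.9045 / 367.1250 = 0.12231 = 12.231%

12.2%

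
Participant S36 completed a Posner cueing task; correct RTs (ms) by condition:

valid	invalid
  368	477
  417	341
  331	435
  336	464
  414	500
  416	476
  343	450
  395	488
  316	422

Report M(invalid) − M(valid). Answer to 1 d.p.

M(valid) = 3336/9 = 370.667
M(invalid) = 4053/9 = 450.333
Difference = 450.333 − 370.667 = 79.667 ms

79.7 ms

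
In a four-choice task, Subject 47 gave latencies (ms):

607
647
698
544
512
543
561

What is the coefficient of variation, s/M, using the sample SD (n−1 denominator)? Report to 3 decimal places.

n = 7, Σ = 4112, M = 587.4286
Σ(x−M)² = 26405.714; s = √(26405.714/6) = 66.3397
CV = 66.3397 / 587.4286 = 0.11293

0.113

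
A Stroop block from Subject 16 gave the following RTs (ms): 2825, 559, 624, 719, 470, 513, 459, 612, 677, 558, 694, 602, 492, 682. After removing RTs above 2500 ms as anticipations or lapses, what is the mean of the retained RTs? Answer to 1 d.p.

Excluded: 2825
Retained (n=13): Σ = 7661
Mean = 7661/13 = 589.3077

589.3 ms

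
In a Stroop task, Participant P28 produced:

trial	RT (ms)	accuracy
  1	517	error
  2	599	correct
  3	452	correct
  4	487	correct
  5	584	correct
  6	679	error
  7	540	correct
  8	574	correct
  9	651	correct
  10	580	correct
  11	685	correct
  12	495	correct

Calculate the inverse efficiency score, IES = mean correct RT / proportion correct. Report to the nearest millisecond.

678 ms

Correct trials (n=10): 599, 452, 487, 584, 540, 574, 651, 580, 685, 495
Mean correct RT = 5647/10 = 564.7000 ms
Proportion correct = 10/12
IES = 564.7000 / (10/12) = 677.640 ms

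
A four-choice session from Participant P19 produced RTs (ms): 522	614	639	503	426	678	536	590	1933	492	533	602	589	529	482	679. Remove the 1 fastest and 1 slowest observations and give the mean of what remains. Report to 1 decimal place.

570.6 ms

Sorted: 426, 482, 492, 503, 522, 529, 533, 536, 589, 590, 602, 614, 639, 678, 679, 1933
Drop lowest 1 (426) and highest 1 (1933)
Remaining (n=14): Σ = 7988, mean = 7988/14 = 570.571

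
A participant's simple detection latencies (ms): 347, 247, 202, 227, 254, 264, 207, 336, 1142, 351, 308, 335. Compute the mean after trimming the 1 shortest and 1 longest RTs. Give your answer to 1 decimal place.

Sorted: 202, 207, 227, 247, 254, 264, 308, 335, 336, 347, 351, 1142
Drop lowest 1 (202) and highest 1 (1142)
Remaining (n=10): Σ = 2876, mean = 2876/10 = 287.600

287.6 ms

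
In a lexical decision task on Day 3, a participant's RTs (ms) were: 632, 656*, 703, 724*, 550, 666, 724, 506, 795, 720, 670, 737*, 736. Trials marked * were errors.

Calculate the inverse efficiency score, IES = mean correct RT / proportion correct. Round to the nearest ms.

Correct trials (n=10): 632, 703, 550, 666, 724, 506, 795, 720, 670, 736
Mean correct RT = 6702/10 = 670.2000 ms
Proportion correct = 10/13
IES = 670.2000 / (10/13) = 871.260 ms

871 ms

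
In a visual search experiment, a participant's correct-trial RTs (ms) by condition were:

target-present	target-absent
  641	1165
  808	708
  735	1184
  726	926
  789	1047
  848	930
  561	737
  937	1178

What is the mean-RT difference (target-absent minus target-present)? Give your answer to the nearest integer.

229 ms

M(target-present) = 6045/8 = 755.625
M(target-absent) = 7875/8 = 984.375
Difference = 984.375 − 755.625 = 228.750 ms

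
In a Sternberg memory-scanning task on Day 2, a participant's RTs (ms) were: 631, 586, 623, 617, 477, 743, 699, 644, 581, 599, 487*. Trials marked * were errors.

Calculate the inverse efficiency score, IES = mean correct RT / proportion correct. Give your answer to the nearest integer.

Correct trials (n=10): 631, 586, 623, 617, 477, 743, 699, 644, 581, 599
Mean correct RT = 6200/10 = 620.0000 ms
Proportion correct = 10/11
IES = 620.0000 / (10/11) = 682.000 ms

682 ms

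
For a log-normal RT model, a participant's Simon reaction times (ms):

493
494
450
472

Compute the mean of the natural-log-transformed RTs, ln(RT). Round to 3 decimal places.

6.167

ln(RT): 6.2005, 6.2025, 6.1092, 6.1570
Σ ln(RT) = 24.6693
Mean = 24.6693/4 = 6.16732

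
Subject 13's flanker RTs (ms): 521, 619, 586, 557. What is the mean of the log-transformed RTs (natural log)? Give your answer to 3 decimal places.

ln(RT): 6.2558, 6.4281, 6.3733, 6.3226
Σ ln(RT) = 25.3797
Mean = 25.3797/4 = 6.34494

6.345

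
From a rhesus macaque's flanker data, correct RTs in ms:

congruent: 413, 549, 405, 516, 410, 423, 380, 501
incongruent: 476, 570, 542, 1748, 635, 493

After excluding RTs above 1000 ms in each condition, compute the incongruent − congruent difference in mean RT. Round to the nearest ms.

incongruent: exclude 1748
M(congruent) = 3597/8 = 449.625
M(incongruent) = 2716/5 = 543.200
Difference = 543.200 − 449.625 = 93.575 ms

94 ms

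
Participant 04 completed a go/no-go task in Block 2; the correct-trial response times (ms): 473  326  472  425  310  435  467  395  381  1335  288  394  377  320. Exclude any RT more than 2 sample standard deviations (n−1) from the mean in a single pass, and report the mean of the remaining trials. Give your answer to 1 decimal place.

n = 14, ΣRT = 6398, M = 457.000
Σ(x−M)² = 879062.00; s = √(879062.00/13) = 260.039
Cutoffs: 457.000 ± 2·260.039 → [-63.1, 977.1]
Outside: 1335 → excluded.
Retained (n=13): Σ = 5063, mean = 5063/13 = 389.462

389.5 ms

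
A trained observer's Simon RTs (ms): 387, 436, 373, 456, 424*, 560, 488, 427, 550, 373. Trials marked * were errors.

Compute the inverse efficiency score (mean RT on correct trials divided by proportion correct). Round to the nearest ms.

500 ms

Correct trials (n=9): 387, 436, 373, 456, 560, 488, 427, 550, 373
Mean correct RT = 4050/9 = 450.0000 ms
Proportion correct = 9/10
IES = 450.0000 / (9/10) = 500.000 ms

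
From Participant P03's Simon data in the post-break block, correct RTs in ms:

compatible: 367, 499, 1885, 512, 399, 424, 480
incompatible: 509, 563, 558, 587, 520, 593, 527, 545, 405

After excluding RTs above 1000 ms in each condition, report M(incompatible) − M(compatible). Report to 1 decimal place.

compatible: exclude 1885
M(compatible) = 2681/6 = 446.833
M(incompatible) = 4807/9 = 534.111
Difference = 534.111 − 446.833 = 87.278 ms

87.3 ms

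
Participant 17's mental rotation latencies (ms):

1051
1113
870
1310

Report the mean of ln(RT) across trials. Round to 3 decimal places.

6.980

ln(RT): 6.9575, 7.0148, 6.7685, 7.1778
Σ ln(RT) = 27.9186
Mean = 27.9186/4 = 6.97965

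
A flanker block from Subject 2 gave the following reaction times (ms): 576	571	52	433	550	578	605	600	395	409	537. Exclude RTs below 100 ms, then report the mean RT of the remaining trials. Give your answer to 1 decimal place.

Excluded: 52
Retained (n=10): Σ = 5254
Mean = 5254/10 = 525.4000

525.4 ms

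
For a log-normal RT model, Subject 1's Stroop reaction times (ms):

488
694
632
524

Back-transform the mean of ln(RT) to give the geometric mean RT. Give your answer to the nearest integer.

ln(RT): 6.1903, 6.5425, 6.4489, 6.2615
Mean ln(RT) = 25.4432/4 = 6.36079
Geometric mean = exp(6.36079) = 578.70 ms

579 ms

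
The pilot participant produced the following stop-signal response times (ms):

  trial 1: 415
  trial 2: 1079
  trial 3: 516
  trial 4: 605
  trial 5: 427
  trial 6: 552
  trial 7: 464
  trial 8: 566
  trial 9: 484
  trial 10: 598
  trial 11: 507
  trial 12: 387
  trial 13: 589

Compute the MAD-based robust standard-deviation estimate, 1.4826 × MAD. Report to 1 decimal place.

Sorted: 387, 415, 427, 464, 484, 507, 516, 552, 566, 589, 598, 605, 1079 → median = 516
|x − 516| sorted: 0, 9, 32, 36, 50, 52, 73, 82, 89, 89, 101, 129, 563 → MAD = 73
Robust SD ≈ 1.4826 × 73 = 108.230

108.2 ms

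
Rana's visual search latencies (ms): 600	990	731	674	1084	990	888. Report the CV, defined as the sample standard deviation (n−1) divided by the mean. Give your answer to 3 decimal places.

0.216

n = 7, Σ = 5957, M = 851.0000
Σ(x−M)² = 203030.000; s = √(203030.000/6) = 183.9520
CV = 183.9520 / 851.0000 = 0.21616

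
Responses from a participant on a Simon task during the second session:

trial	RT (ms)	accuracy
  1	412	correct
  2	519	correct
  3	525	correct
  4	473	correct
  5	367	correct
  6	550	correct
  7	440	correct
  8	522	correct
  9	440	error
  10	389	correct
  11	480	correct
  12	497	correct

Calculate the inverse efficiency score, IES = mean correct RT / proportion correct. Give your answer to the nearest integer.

Correct trials (n=11): 412, 519, 525, 473, 367, 550, 440, 522, 389, 480, 497
Mean correct RT = 5174/11 = 470.3636 ms
Proportion correct = 11/12
IES = 470.3636 / (11/12) = 513.124 ms

513 ms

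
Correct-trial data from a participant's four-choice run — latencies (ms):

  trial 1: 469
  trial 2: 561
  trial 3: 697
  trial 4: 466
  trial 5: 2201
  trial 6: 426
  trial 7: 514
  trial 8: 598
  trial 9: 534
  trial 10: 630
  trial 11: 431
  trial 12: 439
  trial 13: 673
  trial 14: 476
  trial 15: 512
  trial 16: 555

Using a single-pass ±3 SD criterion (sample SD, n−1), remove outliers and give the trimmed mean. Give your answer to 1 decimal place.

n = 16, ΣRT = 10182, M = 636.375
Σ(x−M)² = 2715965.75; s = √(2715965.75/15) = 425.517
Cutoffs: 636.375 ± 3·425.517 → [-640.2, 1912.9]
Outside: 2201 → excluded.
Retained (n=15): Σ = 7981, mean = 7981/15 = 532.067

532.1 ms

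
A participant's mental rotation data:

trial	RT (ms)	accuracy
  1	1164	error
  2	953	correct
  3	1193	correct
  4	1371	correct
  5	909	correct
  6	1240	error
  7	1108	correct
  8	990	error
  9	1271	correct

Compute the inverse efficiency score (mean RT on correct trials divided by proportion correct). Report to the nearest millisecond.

1701 ms

Correct trials (n=6): 953, 1193, 1371, 909, 1108, 1271
Mean correct RT = 6805/6 = 1134.1667 ms
Proportion correct = 6/9
IES = 1134.1667 / (6/9) = 1701.250 ms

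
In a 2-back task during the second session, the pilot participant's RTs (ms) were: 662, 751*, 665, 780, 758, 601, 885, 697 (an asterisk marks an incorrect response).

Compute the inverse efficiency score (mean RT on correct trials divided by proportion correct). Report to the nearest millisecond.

824 ms

Correct trials (n=7): 662, 665, 780, 758, 601, 885, 697
Mean correct RT = 5048/7 = 721.1429 ms
Proportion correct = 7/8
IES = 721.1429 / (7/8) = 824.163 ms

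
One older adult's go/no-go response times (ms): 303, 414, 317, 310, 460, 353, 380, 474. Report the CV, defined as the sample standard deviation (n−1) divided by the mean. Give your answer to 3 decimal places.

0.179

n = 8, Σ = 3011, M = 376.3750
Σ(x−M)² = 31813.875; s = √(31813.875/7) = 67.4154
CV = 67.4154 / 376.3750 = 0.17912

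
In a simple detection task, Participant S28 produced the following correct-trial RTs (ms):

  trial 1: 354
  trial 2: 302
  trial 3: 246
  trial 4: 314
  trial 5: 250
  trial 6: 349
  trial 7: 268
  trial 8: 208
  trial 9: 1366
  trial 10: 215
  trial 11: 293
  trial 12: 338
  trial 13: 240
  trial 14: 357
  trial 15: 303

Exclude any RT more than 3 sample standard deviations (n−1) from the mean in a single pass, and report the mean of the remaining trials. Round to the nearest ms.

n = 15, ΣRT = 5403, M = 360.200
Σ(x−M)² = 1117992.40; s = √(1117992.40/14) = 282.589
Cutoffs: 360.200 ± 3·282.589 → [-487.6, 1208.0]
Outside: 1366 → excluded.
Retained (n=14): Σ = 4037, mean = 4037/14 = 288.357

288 ms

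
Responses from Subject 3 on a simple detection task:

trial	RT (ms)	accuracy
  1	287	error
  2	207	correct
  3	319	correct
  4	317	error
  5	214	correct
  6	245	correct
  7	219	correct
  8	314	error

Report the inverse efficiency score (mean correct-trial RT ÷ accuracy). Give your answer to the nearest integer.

385 ms

Correct trials (n=5): 207, 319, 214, 245, 219
Mean correct RT = 1204/5 = 240.8000 ms
Proportion correct = 5/8
IES = 240.8000 / (5/8) = 385.280 ms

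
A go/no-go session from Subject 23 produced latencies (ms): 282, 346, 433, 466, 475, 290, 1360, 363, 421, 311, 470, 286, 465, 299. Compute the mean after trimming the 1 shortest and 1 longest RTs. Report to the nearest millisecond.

385 ms

Sorted: 282, 286, 290, 299, 311, 346, 363, 421, 433, 465, 466, 470, 475, 1360
Drop lowest 1 (282) and highest 1 (1360)
Remaining (n=12): Σ = 4625, mean = 4625/12 = 385.417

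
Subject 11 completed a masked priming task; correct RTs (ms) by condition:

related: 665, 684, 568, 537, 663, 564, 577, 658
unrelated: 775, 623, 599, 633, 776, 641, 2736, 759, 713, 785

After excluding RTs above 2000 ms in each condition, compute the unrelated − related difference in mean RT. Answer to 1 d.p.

85.9 ms

unrelated: exclude 2736
M(related) = 4916/8 = 614.500
M(unrelated) = 6304/9 = 700.444
Difference = 700.444 − 614.500 = 85.944 ms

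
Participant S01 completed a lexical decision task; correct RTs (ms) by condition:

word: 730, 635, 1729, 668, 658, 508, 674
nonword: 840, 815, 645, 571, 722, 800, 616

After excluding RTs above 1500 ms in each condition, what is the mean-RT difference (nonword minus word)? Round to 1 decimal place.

word: exclude 1729
M(word) = 3873/6 = 645.500
M(nonword) = 5009/7 = 715.571
Difference = 715.571 − 645.500 = 70.071 ms

70.1 ms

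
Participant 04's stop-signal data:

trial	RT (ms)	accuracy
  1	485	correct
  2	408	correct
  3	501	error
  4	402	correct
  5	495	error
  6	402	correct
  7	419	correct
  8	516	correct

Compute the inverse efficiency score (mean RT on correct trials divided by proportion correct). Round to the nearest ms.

Correct trials (n=6): 485, 408, 402, 402, 419, 516
Mean correct RT = 2632/6 = 438.6667 ms
Proportion correct = 6/8
IES = 438.6667 / (6/8) = 584.889 ms

585 ms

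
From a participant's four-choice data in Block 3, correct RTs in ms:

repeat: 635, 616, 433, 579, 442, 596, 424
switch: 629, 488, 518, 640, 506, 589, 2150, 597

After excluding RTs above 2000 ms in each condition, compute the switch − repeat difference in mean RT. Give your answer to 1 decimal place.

switch: exclude 2150
M(repeat) = 3725/7 = 532.143
M(switch) = 3967/7 = 566.714
Difference = 566.714 − 532.143 = 34.571 ms

34.6 ms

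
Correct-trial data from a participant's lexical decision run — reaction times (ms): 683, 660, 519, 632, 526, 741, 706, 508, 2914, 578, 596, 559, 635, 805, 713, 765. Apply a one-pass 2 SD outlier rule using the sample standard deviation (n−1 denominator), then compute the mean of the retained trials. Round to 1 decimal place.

641.7 ms

n = 16, ΣRT = 12540, M = 783.750
Σ(x−M)² = 4962927.00; s = √(4962927.00/15) = 575.206
Cutoffs: 783.750 ± 2·575.206 → [-366.7, 1934.2]
Outside: 2914 → excluded.
Retained (n=15): Σ = 9626, mean = 9626/15 = 641.733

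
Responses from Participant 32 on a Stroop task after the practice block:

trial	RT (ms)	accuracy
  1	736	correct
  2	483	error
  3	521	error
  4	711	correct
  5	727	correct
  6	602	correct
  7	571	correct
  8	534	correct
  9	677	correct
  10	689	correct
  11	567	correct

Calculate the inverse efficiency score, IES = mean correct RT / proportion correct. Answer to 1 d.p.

789.6 ms

Correct trials (n=9): 736, 711, 727, 602, 571, 534, 677, 689, 567
Mean correct RT = 5814/9 = 646.0000 ms
Proportion correct = 9/11
IES = 646.0000 / (9/11) = 789.556 ms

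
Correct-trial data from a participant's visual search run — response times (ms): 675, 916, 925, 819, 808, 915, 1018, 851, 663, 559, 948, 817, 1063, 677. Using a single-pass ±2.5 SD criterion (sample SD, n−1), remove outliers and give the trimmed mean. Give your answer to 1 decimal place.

n = 14, ΣRT = 11654, M = 832.429
Σ(x−M)² = 277099.43; s = √(277099.43/13) = 145.998
Cutoffs: 832.429 ± 2.5·145.998 → [467.4, 1197.4]
No RTs fall outside the cutoffs; all 14 retained. Mean = 11654/14 = 832.429

832.4 ms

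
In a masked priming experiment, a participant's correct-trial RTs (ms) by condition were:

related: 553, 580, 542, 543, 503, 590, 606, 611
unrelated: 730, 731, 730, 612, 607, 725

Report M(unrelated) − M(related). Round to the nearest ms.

M(related) = 4528/8 = 566.000
M(unrelated) = 4135/6 = 689.167
Difference = 689.167 − 566.000 = 123.167 ms

123 ms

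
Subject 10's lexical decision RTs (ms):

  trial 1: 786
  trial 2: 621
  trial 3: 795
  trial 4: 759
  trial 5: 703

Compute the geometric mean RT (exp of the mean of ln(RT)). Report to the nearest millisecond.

ln(RT): 6.6670, 6.4313, 6.6783, 6.6320, 6.5554
Mean ln(RT) = 32.9640/5 = 6.59280
Geometric mean = exp(6.59280) = 729.82 ms

730 ms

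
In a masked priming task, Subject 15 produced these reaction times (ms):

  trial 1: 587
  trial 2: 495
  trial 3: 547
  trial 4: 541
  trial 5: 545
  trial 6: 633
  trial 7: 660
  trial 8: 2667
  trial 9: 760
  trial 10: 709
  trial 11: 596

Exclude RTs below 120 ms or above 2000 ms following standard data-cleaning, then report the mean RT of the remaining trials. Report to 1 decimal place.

Excluded: 2667
Retained (n=10): Σ = 6073
Mean = 6073/10 = 607.3000

607.3 ms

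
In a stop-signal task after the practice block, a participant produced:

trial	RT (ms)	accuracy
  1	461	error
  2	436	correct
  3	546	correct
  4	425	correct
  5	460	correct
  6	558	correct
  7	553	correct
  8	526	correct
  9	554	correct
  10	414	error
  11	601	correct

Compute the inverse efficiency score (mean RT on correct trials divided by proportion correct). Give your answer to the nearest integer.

Correct trials (n=9): 436, 546, 425, 460, 558, 553, 526, 554, 601
Mean correct RT = 4659/9 = 517.6667 ms
Proportion correct = 9/11
IES = 517.6667 / (9/11) = 632.704 ms

633 ms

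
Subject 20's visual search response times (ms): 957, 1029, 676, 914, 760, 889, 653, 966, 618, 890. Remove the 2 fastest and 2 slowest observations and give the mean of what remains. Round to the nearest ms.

848 ms

Sorted: 618, 653, 676, 760, 889, 890, 914, 957, 966, 1029
Drop lowest 2 (618, 653) and highest 2 (966, 1029)
Remaining (n=6): Σ = 5086, mean = 5086/6 = 847.667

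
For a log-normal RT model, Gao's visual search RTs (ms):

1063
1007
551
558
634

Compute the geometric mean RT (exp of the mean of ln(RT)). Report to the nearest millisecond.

731 ms

ln(RT): 6.9689, 6.9147, 6.3117, 6.3244, 6.4520
Mean ln(RT) = 32.9717/5 = 6.59434
Geometric mean = exp(6.59434) = 730.95 ms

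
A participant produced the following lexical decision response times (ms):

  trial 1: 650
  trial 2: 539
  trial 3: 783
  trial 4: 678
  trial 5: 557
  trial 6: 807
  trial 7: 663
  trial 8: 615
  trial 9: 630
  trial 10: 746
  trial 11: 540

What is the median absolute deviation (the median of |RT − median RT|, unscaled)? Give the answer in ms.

Sorted: 539, 540, 557, 615, 630, 650, 663, 678, 746, 783, 807 → median = 650
|x − 650|: 0, 111, 133, 28, 93, 157, 13, 35, 20, 96, 110
Sorted deviations: 0, 13, 20, 28, 35, 93, 96, 110, 111, 133, 157 → MAD = 93

93 ms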